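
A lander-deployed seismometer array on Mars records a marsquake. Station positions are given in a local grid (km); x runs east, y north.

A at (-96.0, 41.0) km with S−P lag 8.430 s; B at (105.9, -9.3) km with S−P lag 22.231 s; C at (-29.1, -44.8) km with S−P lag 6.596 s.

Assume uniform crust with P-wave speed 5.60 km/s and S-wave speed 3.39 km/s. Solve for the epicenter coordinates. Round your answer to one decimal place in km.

-83.9 km east, -30.4 km north

Distance from S−P lag: d = Δt · v_P v_S / (v_P − v_S) = Δt · (5.60·3.39)/(5.60−3.39) ≈ 8.5900·Δt.
So d_A = 72.41, d_B = 190.97, d_C = 56.66 km.
Circle about each station: (x + 96.0)² + (y − 41.0)² = 72.41²; (x − 105.9)² + (y + 9.3)² = 190.97²; (x + 29.1)² + (y + 44.8)² = 56.66².
Subtracting the A equation from the B and C equations removes the quadratic terms:
403.8 x − 100.6 y = -30822.03
133.8 x − 171.6 y = -6010.30
Solving the 2×2 system: x ≈ -83.9, y ≈ -30.4 km.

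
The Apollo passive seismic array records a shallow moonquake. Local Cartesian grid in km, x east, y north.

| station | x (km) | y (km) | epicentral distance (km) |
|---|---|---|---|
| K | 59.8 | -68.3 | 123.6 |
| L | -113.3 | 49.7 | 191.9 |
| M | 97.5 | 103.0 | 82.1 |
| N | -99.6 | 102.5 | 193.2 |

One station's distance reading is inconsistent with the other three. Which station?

K

Solve using three stations at a time. Using L, M, N (subtract circle equations pairwise → linear system) gives (x, y) ≈ (76.7, 23.8).
Distances from that point to each station vs reported:
  K: calculated 93.7 vs reported 123.6 → residual 29.9 km
  L: calculated 191.8 vs reported 191.9 → residual 0.1 km
  M: calculated 81.8 vs reported 82.1 → residual 0.3 km
  N: calculated 193.1 vs reported 193.2 → residual 0.1 km
L, M, N are mutually consistent (residuals ≈ 0); K is off by 29.9 km.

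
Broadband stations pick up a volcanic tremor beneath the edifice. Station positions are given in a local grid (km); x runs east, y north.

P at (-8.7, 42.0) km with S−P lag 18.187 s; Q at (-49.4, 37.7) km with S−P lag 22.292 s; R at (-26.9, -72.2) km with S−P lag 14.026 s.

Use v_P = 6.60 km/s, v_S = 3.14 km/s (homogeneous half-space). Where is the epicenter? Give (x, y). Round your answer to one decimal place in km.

(53.4, -47.5)

Distance from S−P lag: d = Δt · v_P v_S / (v_P − v_S) = Δt · (6.60·3.14)/(6.60−3.14) ≈ 5.9896·Δt.
So d_P = 108.93, d_Q = 133.52, d_R = 84.01 km.
Circle about each station: (x + 8.7)² + (y − 42.0)² = 108.93²; (x + 49.4)² + (y − 37.7)² = 133.52²; (x + 26.9)² + (y + 72.2)² = 84.01².
Subtracting the P equation from the Q and R equations removes the quadratic terms:
-81.4 x − 8.6 y = -3939.89
-36.4 x − 228.4 y = 8904.82
Solving the 2×2 system: x ≈ 53.4, y ≈ -47.5 km.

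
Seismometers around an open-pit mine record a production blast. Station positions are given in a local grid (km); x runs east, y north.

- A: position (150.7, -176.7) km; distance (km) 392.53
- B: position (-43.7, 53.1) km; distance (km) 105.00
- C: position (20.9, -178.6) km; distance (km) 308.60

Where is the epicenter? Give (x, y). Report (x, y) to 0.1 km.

Circle about each station: (x − 150.7)² + (y + 176.7)² = 392.53²; (x + 43.7)² + (y − 53.1)² = 105.00²; (x − 20.9)² + (y + 178.6)² = 308.60².
Subtracting the A equation from the B and C equations removes the quadratic terms:
-388.8 x + 459.6 y = 93850.72
-259.6 x − 3.8 y = 37247.23
Solving the 2×2 system: x ≈ -144.7, y ≈ 81.8 km.

(-144.7, 81.8)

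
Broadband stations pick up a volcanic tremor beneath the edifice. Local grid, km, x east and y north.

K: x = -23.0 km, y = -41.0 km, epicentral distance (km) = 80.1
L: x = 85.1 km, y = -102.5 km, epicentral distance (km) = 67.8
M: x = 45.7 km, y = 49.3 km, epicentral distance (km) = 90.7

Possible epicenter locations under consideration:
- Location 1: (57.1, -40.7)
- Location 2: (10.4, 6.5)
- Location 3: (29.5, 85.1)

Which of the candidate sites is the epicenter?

For each candidate, compare |candidate − station| to the reported distance:
Location 1: residuals K 0.0, L 0.0, M 0.0 → max 0.0 km
Location 2: residuals K 22.0, L 64.3, M 35.2 → max 64.3 km
Location 3: residuals K 56.5, L 127.9, M 51.4 → max 127.9 km
Only Location 1 has all residuals ≈ 0.

Location 1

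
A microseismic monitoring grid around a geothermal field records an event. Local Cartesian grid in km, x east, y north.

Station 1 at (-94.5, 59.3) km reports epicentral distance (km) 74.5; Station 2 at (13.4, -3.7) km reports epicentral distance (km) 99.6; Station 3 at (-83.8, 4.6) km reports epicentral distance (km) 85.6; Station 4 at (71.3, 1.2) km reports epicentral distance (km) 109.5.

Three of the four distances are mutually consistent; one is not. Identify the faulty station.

Solve using three stations at a time. Using Station 1, Station 3, Station 4 (subtract circle equations pairwise → linear system) gives (x, y) ≈ (-20.0, 61.7).
Distances from that point to each station vs reported:
  Station 1: calculated 74.5 vs reported 74.5 → residual 0.0 km
  Station 2: calculated 73.5 vs reported 99.6 → residual 26.1 km
  Station 3: calculated 85.6 vs reported 85.6 → residual 0.0 km
  Station 4: calculated 109.5 vs reported 109.5 → residual 0.0 km
Station 1, Station 3, Station 4 are mutually consistent (residuals ≈ 0); Station 2 is off by 26.1 km.

Station 2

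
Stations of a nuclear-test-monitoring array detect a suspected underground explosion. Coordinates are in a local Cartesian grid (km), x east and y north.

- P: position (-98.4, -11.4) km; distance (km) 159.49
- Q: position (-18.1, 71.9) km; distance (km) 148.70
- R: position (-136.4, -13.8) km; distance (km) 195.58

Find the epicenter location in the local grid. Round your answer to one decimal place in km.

Circle about each station: (x + 98.4)² + (y + 11.4)² = 159.49²; (x + 18.1)² + (y − 71.9)² = 148.70²; (x + 136.4)² + (y + 13.8)² = 195.58².
Subtracting the P equation from the Q and R equations removes the quadratic terms:
160.6 x + 166.6 y = -989.93
-76.0 x − 4.8 y = -3831.60
Solving the 2×2 system: x ≈ 54.1, y ≈ -58.1 km.
Check against P (with the unrounded x, y): √((x + 98.4)²+(y + 11.4)²) = 159.47 ≈ 159.49 km. ✓

x ≈ 54.1 km, y ≈ -58.1 km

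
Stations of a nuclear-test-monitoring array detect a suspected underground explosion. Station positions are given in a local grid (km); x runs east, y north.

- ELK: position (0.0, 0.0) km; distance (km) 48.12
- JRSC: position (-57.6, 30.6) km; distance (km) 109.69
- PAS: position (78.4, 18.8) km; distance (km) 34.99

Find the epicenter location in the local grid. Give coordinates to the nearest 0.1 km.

x ≈ 48.1 km, y ≈ 1.3 km

Circle about each station: x² + y² = 48.12²; (x + 57.6)² + (y − 30.6)² = 109.69²; (x − 78.4)² + (y − 18.8)² = 34.99².
Subtracting the ELK equation from the JRSC and PAS equations removes the quadratic terms:
-115.2 x + 61.2 y = -5462.24
156.8 x + 37.6 y = 7591.23
Solving the 2×2 system: x ≈ 48.1, y ≈ 1.3 km.
Check against ELK (with the unrounded x, y): √(x²+y²) = 48.12 ≈ 48.12 km. ✓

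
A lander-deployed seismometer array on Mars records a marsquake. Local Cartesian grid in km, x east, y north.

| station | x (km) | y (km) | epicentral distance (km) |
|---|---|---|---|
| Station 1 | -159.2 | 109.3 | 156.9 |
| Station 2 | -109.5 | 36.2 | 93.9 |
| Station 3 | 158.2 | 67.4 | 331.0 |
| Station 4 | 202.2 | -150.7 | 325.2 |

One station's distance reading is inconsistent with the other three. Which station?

Solve using three stations at a time. Using Station 1, Station 2, Station 3 (subtract circle equations pairwise → linear system) gives (x, y) ≈ (-152.2, -47.5).
Distances from that point to each station vs reported:
  Station 1: calculated 156.9 vs reported 156.9 → residual 0.0 km
  Station 2: calculated 94.0 vs reported 93.9 → residual 0.1 km
  Station 3: calculated 331.0 vs reported 331.0 → residual 0.0 km
  Station 4: calculated 369.2 vs reported 325.2 → residual 44.0 km
Station 1, Station 2, Station 3 are mutually consistent (residuals ≈ 0); Station 4 is off by 44.0 km.

Station 4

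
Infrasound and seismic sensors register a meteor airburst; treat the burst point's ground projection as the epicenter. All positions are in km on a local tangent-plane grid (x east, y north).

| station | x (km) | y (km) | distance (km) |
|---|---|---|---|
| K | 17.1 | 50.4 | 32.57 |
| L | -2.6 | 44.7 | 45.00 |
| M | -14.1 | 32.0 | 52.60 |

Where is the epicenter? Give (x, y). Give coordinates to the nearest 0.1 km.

Circle about each station: (x − 17.1)² + (y − 50.4)² = 32.57²; (x + 2.6)² + (y − 44.7)² = 45.00²; (x + 14.1)² + (y − 32.0)² = 52.60².
Subtracting the K equation from the L and M equations removes the quadratic terms:
-39.4 x − 11.4 y = -1791.92
-62.4 x − 36.8 y = -3315.72
Solving the 2×2 system: x ≈ 38.1, y ≈ 25.5 km.
Check against K (with the unrounded x, y): √((x − 17.1)²+(y − 50.4)²) = 32.59 ≈ 32.57 km. ✓

(38.1, 25.5)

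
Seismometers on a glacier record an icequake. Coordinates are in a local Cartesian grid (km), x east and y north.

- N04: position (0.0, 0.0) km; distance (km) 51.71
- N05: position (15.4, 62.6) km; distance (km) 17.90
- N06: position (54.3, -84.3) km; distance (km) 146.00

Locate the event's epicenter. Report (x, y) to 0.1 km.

(1.2, 51.7)

Circle about each station: x² + y² = 51.71²; (x − 15.4)² + (y − 62.6)² = 17.90²; (x − 54.3)² + (y + 84.3)² = 146.00².
Subtracting pairs of circle equations eliminates x²+y² and gives linear equations (the radical axes):
30.8 x + 125.2 y = 6509.43
108.6 x − 168.6 y = -8587.10
Solving the 2×2 system: x ≈ 1.2, y ≈ 51.7 km.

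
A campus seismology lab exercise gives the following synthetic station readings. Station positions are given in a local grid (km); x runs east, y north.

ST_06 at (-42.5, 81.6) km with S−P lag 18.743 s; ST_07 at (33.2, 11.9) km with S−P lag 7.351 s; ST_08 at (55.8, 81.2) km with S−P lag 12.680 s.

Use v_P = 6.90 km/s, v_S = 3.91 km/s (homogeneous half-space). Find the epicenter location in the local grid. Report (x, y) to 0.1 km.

Distance from S−P lag: d = Δt · v_P v_S / (v_P − v_S) = Δt · (6.90·3.91)/(6.90−3.91) ≈ 9.0231·Δt.
So d_ST_06 = 169.12, d_ST_07 = 66.33, d_ST_08 = 114.41 km.
Circle about each station: (x + 42.5)² + (y − 81.6)² = 169.12²; (x − 33.2)² + (y − 11.9)² = 66.33²; (x − 55.8)² + (y − 81.2)² = 114.41².
Subtracting the ST_06 equation from the ST_07 and ST_08 equations removes the quadratic terms:
151.4 x − 139.4 y = 16980.95
196.6 x − 0.8 y = 16754.20
Solving the 2×2 system: x ≈ 85.1, y ≈ -29.4 km.
Check against ST_06 (with the unrounded x, y): √((x + 42.5)²+(y − 81.6)²) = 169.12 ≈ 169.12 km. ✓

(85.1, -29.4)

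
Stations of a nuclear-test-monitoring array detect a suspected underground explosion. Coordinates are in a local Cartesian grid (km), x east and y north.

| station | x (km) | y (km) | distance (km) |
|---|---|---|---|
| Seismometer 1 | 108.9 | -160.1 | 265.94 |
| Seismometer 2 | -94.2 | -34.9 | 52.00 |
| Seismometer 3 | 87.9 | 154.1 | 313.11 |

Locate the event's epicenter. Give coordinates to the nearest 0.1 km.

-138.4 km east, -62.3 km north

Circle about each station: (x − 108.9)² + (y + 160.1)² = 265.94²; (x + 94.2)² + (y + 34.9)² = 52.00²; (x − 87.9)² + (y − 154.1)² = 313.11².
Subtracting the Seismometer 1 equation from the Seismometer 2 and Seismometer 3 equations removes the quadratic terms:
-406.2 x + 250.4 y = 40620.51
-42.0 x + 628.4 y = -33331.79
Solving the 2×2 system: x ≈ -138.4, y ≈ -62.3 km.
Check against Seismometer 1 (with the unrounded x, y): √((x − 108.9)²+(y + 160.1)²) = 265.94 ≈ 265.94 km. ✓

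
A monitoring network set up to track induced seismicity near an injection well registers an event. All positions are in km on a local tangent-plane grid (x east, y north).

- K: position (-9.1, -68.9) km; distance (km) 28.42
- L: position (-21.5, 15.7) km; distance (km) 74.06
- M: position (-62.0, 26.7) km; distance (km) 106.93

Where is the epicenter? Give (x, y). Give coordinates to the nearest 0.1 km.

Circle about each station: (x + 9.1)² + (y + 68.9)² = 28.42²; (x + 21.5)² + (y − 15.7)² = 74.06²; (x + 62.0)² + (y − 26.7)² = 106.93².
Subtracting the K equation from the L and M equations removes the quadratic terms:
-24.8 x + 169.2 y = -8798.47
-105.8 x + 191.2 y = -10899.46
Solving the 2×2 system: x ≈ 12.3, y ≈ -50.2 km.

(12.3, -50.2)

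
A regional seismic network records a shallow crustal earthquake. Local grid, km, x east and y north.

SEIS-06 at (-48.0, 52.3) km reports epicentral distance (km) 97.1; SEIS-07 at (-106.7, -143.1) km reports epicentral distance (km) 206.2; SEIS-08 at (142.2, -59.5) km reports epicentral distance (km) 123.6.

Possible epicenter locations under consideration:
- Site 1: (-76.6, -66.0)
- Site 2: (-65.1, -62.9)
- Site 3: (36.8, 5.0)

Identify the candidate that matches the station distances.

Site 3

For each candidate, compare |candidate − station| to the reported distance:
Site 1: residuals SEIS-06 24.6, SEIS-07 123.4, SEIS-08 95.3 → max 123.4 km
Site 2: residuals SEIS-06 19.4, SEIS-07 115.9, SEIS-08 83.7 → max 115.9 km
Site 3: residuals SEIS-06 0.0, SEIS-07 0.0, SEIS-08 0.0 → max 0.0 km
Only Site 3 has all residuals ≈ 0.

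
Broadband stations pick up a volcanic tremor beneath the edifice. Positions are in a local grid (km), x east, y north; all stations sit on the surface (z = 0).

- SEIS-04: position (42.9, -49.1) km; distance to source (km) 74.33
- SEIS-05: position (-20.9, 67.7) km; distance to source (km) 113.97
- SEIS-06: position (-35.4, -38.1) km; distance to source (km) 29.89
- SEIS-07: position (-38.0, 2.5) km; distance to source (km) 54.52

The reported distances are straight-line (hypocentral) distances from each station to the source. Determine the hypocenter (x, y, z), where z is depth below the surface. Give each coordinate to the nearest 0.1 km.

x ≈ -25.7 km, y ≈ -42.7 km, depth ≈ 27.9 km

Each station gives a sphere (x−x_i)² + (y−y_i)² + z² = d_i² (stations at z=0).
Subtracting the SEIS-04 sphere from SEIS-05 and SEIS-06: z² cancels, leaving linear equations in x and y:
-127.6 x + 233.6 y = -6695.33
-156.6 x + 22.0 y = 3085.09
Solving: x ≈ -25.699, y ≈ -42.699 km (keep extra digits for the depth step; rounded: -25.7, -42.7).
Then from the SEIS-04 sphere: z² = 74.33² − (x − 42.9)² − (y + 49.1)² with x = -25.699, y = -42.699, so z ≈ 27.895 ≈ 27.9 km.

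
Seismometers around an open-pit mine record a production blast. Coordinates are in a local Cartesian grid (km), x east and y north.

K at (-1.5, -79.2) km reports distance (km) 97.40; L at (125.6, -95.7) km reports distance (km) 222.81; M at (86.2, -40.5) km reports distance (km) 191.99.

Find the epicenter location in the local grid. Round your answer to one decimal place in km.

Circle about each station: (x + 1.5)² + (y + 79.2)² = 97.40²; (x − 125.6)² + (y + 95.7)² = 222.81²; (x − 86.2)² + (y + 40.5)² = 191.99².
Subtracting the K equation from the L and M equations removes the quadratic terms:
254.2 x − 33.0 y = -21498.58
175.4 x + 77.4 y = -24577.60
Solving the 2×2 system: x ≈ -97.2, y ≈ -97.3 km.
Check against K (with the unrounded x, y): √((x + 1.5)²+(y + 79.2)²) = 97.39 ≈ 97.40 km. ✓

-97.2 km east, -97.3 km north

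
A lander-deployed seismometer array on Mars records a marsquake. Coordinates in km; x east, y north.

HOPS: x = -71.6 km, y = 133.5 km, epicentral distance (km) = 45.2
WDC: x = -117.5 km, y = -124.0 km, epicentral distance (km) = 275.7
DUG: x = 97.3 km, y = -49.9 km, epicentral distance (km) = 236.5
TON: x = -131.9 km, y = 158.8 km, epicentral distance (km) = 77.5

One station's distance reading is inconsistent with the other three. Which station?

WDC

Solve using three stations at a time. Using HOPS, DUG, TON (subtract circle equations pairwise → linear system) gives (x, y) ≈ (-91.3, 92.8).
Distances from that point to each station vs reported:
  HOPS: calculated 45.2 vs reported 45.2 → residual 0.0 km
  WDC: calculated 218.4 vs reported 275.7 → residual 57.3 km
  DUG: calculated 236.5 vs reported 236.5 → residual 0.0 km
  TON: calculated 77.5 vs reported 77.5 → residual 0.0 km
HOPS, DUG, TON are mutually consistent (residuals ≈ 0); WDC is off by 57.3 km.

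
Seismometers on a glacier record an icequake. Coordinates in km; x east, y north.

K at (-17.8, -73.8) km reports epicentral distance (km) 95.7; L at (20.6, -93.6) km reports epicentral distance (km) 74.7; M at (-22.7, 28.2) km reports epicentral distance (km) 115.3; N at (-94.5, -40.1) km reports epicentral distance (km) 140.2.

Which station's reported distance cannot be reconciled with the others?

Solve using three stations at a time. Using K, L, M (subtract circle equations pairwise → linear system) gives (x, y) ≈ (71.2, -38.7).
Distances from that point to each station vs reported:
  K: calculated 95.7 vs reported 95.7 → residual 0.0 km
  L: calculated 74.7 vs reported 74.7 → residual 0.0 km
  M: calculated 115.3 vs reported 115.3 → residual 0.0 km
  N: calculated 165.7 vs reported 140.2 → residual 25.5 km
K, L, M are mutually consistent (residuals ≈ 0); N is off by 25.5 km.

N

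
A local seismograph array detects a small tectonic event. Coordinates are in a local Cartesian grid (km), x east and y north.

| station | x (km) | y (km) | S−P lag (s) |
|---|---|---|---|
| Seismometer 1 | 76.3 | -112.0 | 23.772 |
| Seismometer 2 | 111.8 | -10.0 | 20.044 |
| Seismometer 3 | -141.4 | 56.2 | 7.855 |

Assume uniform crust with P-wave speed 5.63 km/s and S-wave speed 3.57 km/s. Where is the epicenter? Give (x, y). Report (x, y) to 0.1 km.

Distance from S−P lag: d = Δt · v_P v_S / (v_P − v_S) = Δt · (5.63·3.57)/(5.63−3.57) ≈ 9.7568·Δt.
So d_Seismometer 1 = 231.94, d_Seismometer 2 = 195.57, d_Seismometer 3 = 76.64 km.
Circle about each station: (x − 76.3)² + (y + 112.0)² = 231.94²; (x − 111.8)² + (y + 10.0)² = 195.57²; (x + 141.4)² + (y − 56.2)² = 76.64².
Subtracting pairs of circle equations eliminates x²+y² and gives linear equations (the radical axes):
71.0 x + 204.0 y = 9782.09
-435.4 x + 336.4 y = 52709.18
Solving the 2×2 system: x ≈ -66.2, y ≈ 71.0 km.

-66.2 km east, 71.0 km north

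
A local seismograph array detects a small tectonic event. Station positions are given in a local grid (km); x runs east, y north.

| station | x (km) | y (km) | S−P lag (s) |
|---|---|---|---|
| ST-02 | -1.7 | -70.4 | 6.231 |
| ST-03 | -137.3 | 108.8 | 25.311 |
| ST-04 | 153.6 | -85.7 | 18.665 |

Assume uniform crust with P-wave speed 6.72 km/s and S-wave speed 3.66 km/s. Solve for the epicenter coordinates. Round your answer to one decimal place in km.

16.9 km east, -23.9 km north

Distance from S−P lag: d = Δt · v_P v_S / (v_P − v_S) = Δt · (6.72·3.66)/(6.72−3.66) ≈ 8.0376·Δt.
So d_ST-02 = 50.08, d_ST-03 = 203.44, d_ST-04 = 150.02 km.
Circle about each station: (x + 1.7)² + (y + 70.4)² = 50.08²; (x + 137.3)² + (y − 108.8)² = 203.44²; (x − 153.6)² + (y + 85.7)² = 150.02².
Subtracting pairs of circle equations eliminates x²+y² and gives linear equations (the radical axes):
-271.2 x + 358.4 y = -13150.15
310.6 x − 30.6 y = 5980.41
Solving the 2×2 system: x ≈ 16.9, y ≈ -23.9 km.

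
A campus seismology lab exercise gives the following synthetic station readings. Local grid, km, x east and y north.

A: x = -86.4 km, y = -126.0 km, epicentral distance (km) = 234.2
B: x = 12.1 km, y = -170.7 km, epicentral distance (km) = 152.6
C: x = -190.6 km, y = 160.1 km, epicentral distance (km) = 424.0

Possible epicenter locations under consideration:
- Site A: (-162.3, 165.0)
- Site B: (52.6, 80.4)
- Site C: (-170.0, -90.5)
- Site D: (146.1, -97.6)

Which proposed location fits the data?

For each candidate, compare |candidate − station| to the reported distance:
Site A: residuals A 66.5, B 225.7, C 395.3 → max 395.3 km
Site B: residuals A 14.6, B 101.7, C 168.1 → max 168.1 km
Site C: residuals A 143.4, B 46.4, C 172.6 → max 172.6 km
Site D: residuals A 0.0, B 0.0, C 0.0 → max 0.0 km
Only Site D has all residuals ≈ 0.

Site D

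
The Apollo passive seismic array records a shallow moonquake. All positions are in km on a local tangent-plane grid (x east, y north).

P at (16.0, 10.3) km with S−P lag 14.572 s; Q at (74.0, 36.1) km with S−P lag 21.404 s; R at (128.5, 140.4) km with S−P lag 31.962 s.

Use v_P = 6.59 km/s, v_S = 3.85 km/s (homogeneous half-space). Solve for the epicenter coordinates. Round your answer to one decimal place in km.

x ≈ -112.2 km, y ≈ -31.8 km

Distance from S−P lag: d = Δt · v_P v_S / (v_P − v_S) = Δt · (6.59·3.85)/(6.59−3.85) ≈ 9.2597·Δt.
So d_P = 134.93, d_Q = 198.19, d_R = 295.96 km.
Circle about each station: (x − 16.0)² + (y − 10.3)² = 134.93²; (x − 74.0)² + (y − 36.1)² = 198.19²; (x − 128.5)² + (y − 140.4)² = 295.96².
Subtracting the P equation from the Q and R equations removes the quadratic terms:
116.0 x + 51.6 y = -14656.05
225.0 x + 260.2 y = -33523.90
Solving the 2×2 system: x ≈ -112.2, y ≈ -31.8 km.
Check against P (with the unrounded x, y): √((x − 16.0)²+(y − 10.3)²) = 134.93 ≈ 134.93 km. ✓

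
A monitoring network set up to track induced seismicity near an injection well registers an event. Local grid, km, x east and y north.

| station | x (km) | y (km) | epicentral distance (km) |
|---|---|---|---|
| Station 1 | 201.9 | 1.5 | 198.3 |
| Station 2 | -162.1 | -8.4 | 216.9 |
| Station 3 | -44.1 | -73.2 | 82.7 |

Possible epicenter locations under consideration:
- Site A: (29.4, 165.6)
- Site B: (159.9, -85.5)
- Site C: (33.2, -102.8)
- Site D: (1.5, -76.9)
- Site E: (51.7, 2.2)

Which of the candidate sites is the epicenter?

For each candidate, compare |candidate − station| to the reported distance:
Site A: residuals Station 1 39.8, Station 2 41.8, Station 3 167.2 → max 167.2 km
Site B: residuals Station 1 101.7, Station 2 114.2, Station 3 121.7 → max 121.7 km
Site C: residuals Station 1 0.0, Station 2 0.0, Station 3 0.1 → max 0.1 km
Site D: residuals Station 1 16.9, Station 2 39.5, Station 3 37.0 → max 39.5 km
Site E: residuals Station 1 48.1, Station 2 2.8, Station 3 39.2 → max 48.1 km
Only Site C has all residuals ≈ 0.

Site C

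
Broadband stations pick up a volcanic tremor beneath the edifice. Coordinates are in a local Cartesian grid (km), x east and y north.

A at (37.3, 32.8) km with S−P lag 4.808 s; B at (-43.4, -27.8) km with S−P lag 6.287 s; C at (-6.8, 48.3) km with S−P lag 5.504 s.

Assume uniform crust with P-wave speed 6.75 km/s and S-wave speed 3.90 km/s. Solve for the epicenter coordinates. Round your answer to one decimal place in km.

Distance from S−P lag: d = Δt · v_P v_S / (v_P − v_S) = Δt · (6.75·3.90)/(6.75−3.90) ≈ 9.2368·Δt.
So d_A = 44.41, d_B = 58.07, d_C = 50.84 km.
Circle about each station: (x − 37.3)² + (y − 32.8)² = 44.41²; (x + 43.4)² + (y + 27.8)² = 58.07²; (x + 6.8)² + (y − 48.3)² = 50.84².
Subtracting pairs of circle equations eliminates x²+y² and gives linear equations (the radical axes):
-161.4 x − 121.2 y = -1210.61
-88.2 x + 31.0 y = -700.46
Solving the 2×2 system: x ≈ 7.8, y ≈ -0.4 km.

7.8 km east, -0.4 km north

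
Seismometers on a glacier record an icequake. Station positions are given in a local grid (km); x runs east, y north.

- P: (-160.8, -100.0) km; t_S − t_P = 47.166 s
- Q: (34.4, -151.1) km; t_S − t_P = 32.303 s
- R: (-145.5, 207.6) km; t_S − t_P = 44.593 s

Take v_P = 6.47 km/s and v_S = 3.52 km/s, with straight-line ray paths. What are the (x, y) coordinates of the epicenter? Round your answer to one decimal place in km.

(165.9, 60.8)

Distance from S−P lag: d = Δt · v_P v_S / (v_P − v_S) = Δt · (6.47·3.52)/(6.47−3.52) ≈ 7.7201·Δt.
So d_P = 364.13, d_Q = 249.38, d_R = 344.26 km.
Circle about each station: (x + 160.8)² + (y + 100.0)² = 364.13²; (x − 34.4)² + (y + 151.1)² = 249.38²; (x + 145.5)² + (y − 207.6)² = 344.26².
Subtracting pairs of circle equations eliminates x²+y² and gives linear equations (the radical axes):
390.4 x − 102.2 y = 58558.20
30.6 x + 615.2 y = 42487.08
Solving the 2×2 system: x ≈ 165.9, y ≈ 60.8 km.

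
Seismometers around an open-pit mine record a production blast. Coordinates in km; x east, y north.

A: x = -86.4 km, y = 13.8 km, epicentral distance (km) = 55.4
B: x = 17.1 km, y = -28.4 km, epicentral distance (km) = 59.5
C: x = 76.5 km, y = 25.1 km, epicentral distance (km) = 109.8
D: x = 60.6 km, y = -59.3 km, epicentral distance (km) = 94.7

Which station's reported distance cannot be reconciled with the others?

D

Solve using three stations at a time. Using A, B, C (subtract circle equations pairwise → linear system) gives (x, y) ≈ (-31.6, 5.8).
Distances from that point to each station vs reported:
  A: calculated 55.4 vs reported 55.4 → residual 0.0 km
  B: calculated 59.5 vs reported 59.5 → residual 0.0 km
  C: calculated 109.8 vs reported 109.8 → residual 0.0 km
  D: calculated 112.9 vs reported 94.7 → residual 18.2 km
A, B, C are mutually consistent (residuals ≈ 0); D is off by 18.2 km.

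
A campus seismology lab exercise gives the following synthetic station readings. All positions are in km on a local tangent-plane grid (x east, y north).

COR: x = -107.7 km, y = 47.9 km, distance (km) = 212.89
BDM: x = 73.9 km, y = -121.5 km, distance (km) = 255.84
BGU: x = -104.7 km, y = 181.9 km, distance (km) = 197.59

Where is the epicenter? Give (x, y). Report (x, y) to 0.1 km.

Circle about each station: (x + 107.7)² + (y − 47.9)² = 212.89²; (x − 73.9)² + (y + 121.5)² = 255.84²; (x + 104.7)² + (y − 181.9)² = 197.59².
Subtracting the COR equation from the BDM and BGU equations removes the quadratic terms:
363.2 x − 338.8 y = -13802.19
6.0 x + 268.0 y = 36436.34
Solving the 2×2 system: x ≈ 87.0, y ≈ 134.0 km.

x ≈ 87.0 km, y ≈ 134.0 km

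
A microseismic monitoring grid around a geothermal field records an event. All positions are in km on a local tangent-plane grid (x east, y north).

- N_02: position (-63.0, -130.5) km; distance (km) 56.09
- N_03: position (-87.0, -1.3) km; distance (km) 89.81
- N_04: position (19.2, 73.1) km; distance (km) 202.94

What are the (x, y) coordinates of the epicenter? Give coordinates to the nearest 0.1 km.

Circle about each station: (x + 63.0)² + (y + 130.5)² = 56.09²; (x + 87.0)² + (y + 1.3)² = 89.81²; (x − 19.2)² + (y − 73.1)² = 202.94².
Subtracting the N_02 equation from the N_03 and N_04 equations removes the quadratic terms:
-48.0 x + 258.4 y = -18348.31
164.4 x + 407.2 y = -53325.56
Solving the 2×2 system: x ≈ -101.7, y ≈ -89.9 km.
Check against N_02 (with the unrounded x, y): √((x + 63.0)²+(y + 130.5)²) = 56.09 ≈ 56.09 km. ✓

x ≈ -101.7 km, y ≈ -89.9 km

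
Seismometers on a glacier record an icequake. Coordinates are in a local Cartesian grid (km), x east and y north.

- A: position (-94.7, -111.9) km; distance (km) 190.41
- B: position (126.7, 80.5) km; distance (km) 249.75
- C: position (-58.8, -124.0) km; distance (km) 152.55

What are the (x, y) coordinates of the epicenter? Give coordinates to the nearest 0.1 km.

x ≈ 87.8 km, y ≈ -166.2 km

Circle about each station: (x + 94.7)² + (y + 111.9)² = 190.41²; (x − 126.7)² + (y − 80.5)² = 249.75²; (x + 58.8)² + (y + 124.0)² = 152.55².
Subtracting the A equation from the B and C equations removes the quadratic terms:
442.8 x + 384.8 y = -25075.65
71.8 x − 24.2 y = 10328.21
Solving the 2×2 system: x ≈ 87.8, y ≈ -166.2 km.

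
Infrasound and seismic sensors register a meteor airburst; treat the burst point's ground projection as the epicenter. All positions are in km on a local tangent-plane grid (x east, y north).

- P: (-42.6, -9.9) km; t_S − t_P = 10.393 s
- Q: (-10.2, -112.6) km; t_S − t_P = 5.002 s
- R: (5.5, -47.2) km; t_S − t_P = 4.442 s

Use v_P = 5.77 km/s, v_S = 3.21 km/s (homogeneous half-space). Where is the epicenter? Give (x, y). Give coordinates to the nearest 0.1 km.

-7.7 km east, -76.5 km north

Distance from S−P lag: d = Δt · v_P v_S / (v_P − v_S) = Δt · (5.77·3.21)/(5.77−3.21) ≈ 7.2350·Δt.
So d_P = 75.19, d_Q = 36.19, d_R = 32.14 km.
Circle about each station: (x + 42.6)² + (y + 9.9)² = 75.19²; (x + 10.2)² + (y + 112.6)² = 36.19²; (x − 5.5)² + (y + 47.2)² = 32.14².
Subtracting pairs of circle equations eliminates x²+y² and gives linear equations (the radical axes):
64.8 x − 205.4 y = 15213.85
96.2 x − 74.6 y = 4965.88
Solving the 2×2 system: x ≈ -7.7, y ≈ -76.5 km.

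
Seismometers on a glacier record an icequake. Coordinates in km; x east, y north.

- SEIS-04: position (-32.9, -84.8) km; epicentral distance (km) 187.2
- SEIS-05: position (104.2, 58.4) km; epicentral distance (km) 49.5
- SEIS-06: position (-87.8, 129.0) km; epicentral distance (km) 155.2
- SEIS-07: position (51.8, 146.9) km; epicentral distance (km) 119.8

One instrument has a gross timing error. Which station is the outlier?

Solve using three stations at a time. Using SEIS-04, SEIS-05, SEIS-06 (subtract circle equations pairwise → linear system) gives (x, y) ≈ (58.9, 78.3).
Distances from that point to each station vs reported:
  SEIS-04: calculated 187.2 vs reported 187.2 → residual 0.0 km
  SEIS-05: calculated 49.5 vs reported 49.5 → residual 0.0 km
  SEIS-06: calculated 155.2 vs reported 155.2 → residual 0.0 km
  SEIS-07: calculated 68.9 vs reported 119.8 → residual 50.9 km
SEIS-04, SEIS-05, SEIS-06 are mutually consistent (residuals ≈ 0); SEIS-07 is off by 50.9 km.

SEIS-07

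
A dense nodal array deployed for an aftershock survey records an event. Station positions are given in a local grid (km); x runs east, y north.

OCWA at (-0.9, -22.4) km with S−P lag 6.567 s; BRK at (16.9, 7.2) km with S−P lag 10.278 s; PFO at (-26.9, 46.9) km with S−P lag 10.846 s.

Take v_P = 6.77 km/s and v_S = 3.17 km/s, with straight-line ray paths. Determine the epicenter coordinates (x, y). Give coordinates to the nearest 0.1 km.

Distance from S−P lag: d = Δt · v_P v_S / (v_P − v_S) = Δt · (6.77·3.17)/(6.77−3.17) ≈ 5.9614·Δt.
So d_OCWA = 39.15, d_BRK = 61.27, d_PFO = 64.66 km.
Circle about each station: (x + 0.9)² + (y + 22.4)² = 39.15²; (x − 16.9)² + (y − 7.2)² = 61.27²; (x + 26.9)² + (y − 46.9)² = 64.66².
Subtracting the OCWA equation from the BRK and PFO equations removes the quadratic terms:
35.6 x + 59.2 y = -2386.41
-52.0 x + 138.6 y = -227.54
Solving the 2×2 system: x ≈ -39.6, y ≈ -16.5 km.

(-39.6, -16.5)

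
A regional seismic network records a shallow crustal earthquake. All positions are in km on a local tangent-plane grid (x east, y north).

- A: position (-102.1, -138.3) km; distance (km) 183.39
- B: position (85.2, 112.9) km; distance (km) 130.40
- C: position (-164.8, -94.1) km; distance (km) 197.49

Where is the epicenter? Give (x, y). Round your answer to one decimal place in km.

x ≈ 0.8 km, y ≈ 13.5 km

Circle about each station: (x + 102.1)² + (y + 138.3)² = 183.39²; (x − 85.2)² + (y − 112.9)² = 130.40²; (x + 164.8)² + (y + 94.1)² = 197.49².
Subtracting the A equation from the B and C equations removes the quadratic terms:
374.6 x + 502.4 y = 7081.88
-125.4 x + 88.4 y = 1092.14
Solving the 2×2 system: x ≈ 0.8, y ≈ 13.5 km.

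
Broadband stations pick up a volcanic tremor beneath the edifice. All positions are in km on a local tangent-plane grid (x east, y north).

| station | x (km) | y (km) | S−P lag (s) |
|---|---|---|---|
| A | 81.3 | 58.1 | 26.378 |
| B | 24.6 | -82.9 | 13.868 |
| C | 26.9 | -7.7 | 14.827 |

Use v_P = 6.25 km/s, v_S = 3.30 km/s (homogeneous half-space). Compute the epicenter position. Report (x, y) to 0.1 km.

-67.1 km east, -51.4 km north

Distance from S−P lag: d = Δt · v_P v_S / (v_P − v_S) = Δt · (6.25·3.30)/(6.25−3.30) ≈ 6.9915·Δt.
So d_A = 184.42, d_B = 96.96, d_C = 103.66 km.
Circle about each station: (x − 81.3)² + (y − 58.1)² = 184.42²; (x − 24.6)² + (y + 82.9)² = 96.96²; (x − 26.9)² + (y + 7.7)² = 103.66².
Subtracting the A equation from the B and C equations removes the quadratic terms:
-113.4 x − 282.0 y = 22101.76
-108.8 x − 131.6 y = 14062.94
Solving the 2×2 system: x ≈ -67.1, y ≈ -51.4 km.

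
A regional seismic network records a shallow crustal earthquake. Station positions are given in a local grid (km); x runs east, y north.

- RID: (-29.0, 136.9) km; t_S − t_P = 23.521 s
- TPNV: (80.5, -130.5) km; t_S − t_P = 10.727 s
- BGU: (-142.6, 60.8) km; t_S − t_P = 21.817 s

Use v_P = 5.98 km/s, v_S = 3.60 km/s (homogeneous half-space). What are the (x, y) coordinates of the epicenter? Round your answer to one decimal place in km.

Distance from S−P lag: d = Δt · v_P v_S / (v_P − v_S) = Δt · (5.98·3.60)/(5.98−3.60) ≈ 9.0454·Δt.
So d_RID = 212.76, d_TPNV = 97.03, d_BGU = 197.34 km.
Circle about each station: (x + 29.0)² + (y − 136.9)² = 212.76²; (x − 80.5)² + (y + 130.5)² = 97.03²; (x + 142.6)² + (y − 60.8)² = 197.34².
Subtracting the RID equation from the TPNV and BGU equations removes the quadratic terms:
219.0 x − 534.8 y = 39779.89
-227.2 x − 152.2 y = 10772.53
Solving the 2×2 system: x ≈ 1.9, y ≈ -73.6 km.

1.9 km east, -73.6 km north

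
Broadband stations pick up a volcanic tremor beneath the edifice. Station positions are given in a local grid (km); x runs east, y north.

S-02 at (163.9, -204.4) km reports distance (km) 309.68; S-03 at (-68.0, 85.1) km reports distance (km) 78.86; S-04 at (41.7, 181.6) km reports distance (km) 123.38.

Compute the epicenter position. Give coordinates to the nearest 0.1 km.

7.7 km east, 63.0 km north

Circle about each station: (x − 163.9)² + (y + 204.4)² = 309.68²; (x + 68.0)² + (y − 85.1)² = 78.86²; (x − 41.7)² + (y − 181.6)² = 123.38².
Subtracting the S-02 equation from the S-03 and S-04 equations removes the quadratic terms:
-463.8 x + 579.0 y = 32906.24
-244.4 x + 772.0 y = 46753.96
Solving the 2×2 system: x ≈ 7.7, y ≈ 63.0 km.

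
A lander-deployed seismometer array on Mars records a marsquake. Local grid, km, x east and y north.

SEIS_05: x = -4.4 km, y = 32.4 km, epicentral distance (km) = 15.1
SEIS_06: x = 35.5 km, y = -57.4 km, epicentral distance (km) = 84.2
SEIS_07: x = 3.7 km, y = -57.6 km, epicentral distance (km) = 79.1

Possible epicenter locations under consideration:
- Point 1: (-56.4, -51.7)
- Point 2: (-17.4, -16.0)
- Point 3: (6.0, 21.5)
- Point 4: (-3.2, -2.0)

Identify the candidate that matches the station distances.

For each candidate, compare |candidate − station| to the reported distance:
Point 1: residuals SEIS_05 83.8, SEIS_06 7.9, SEIS_07 18.7 → max 83.8 km
Point 2: residuals SEIS_05 35.0, SEIS_06 17.0, SEIS_07 32.5 → max 35.0 km
Point 3: residuals SEIS_05 0.0, SEIS_06 0.0, SEIS_07 0.0 → max 0.0 km
Point 4: residuals SEIS_05 19.3, SEIS_06 16.6, SEIS_07 23.1 → max 23.1 km
Only Point 3 has all residuals ≈ 0.

Point 3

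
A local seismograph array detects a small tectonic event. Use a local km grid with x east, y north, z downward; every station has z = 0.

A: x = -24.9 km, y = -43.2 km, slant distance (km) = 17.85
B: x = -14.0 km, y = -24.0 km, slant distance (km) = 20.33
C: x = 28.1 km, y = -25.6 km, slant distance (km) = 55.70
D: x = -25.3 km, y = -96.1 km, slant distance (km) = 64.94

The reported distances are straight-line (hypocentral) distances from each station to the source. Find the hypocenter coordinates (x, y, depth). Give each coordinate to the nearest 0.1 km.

Each station gives a sphere (x−x_i)² + (y−y_i)² + z² = d_i² (stations at z=0).
Subtracting the A sphere from B and C: z² cancels, leaving linear equations in x and y:
21.8 x + 38.4 y = -1808.94
106.0 x + 35.2 y = -3825.15
Solving: x ≈ -25.192, y ≈ -32.806 km (keep extra digits for the depth step; rounded: -25.2, -32.8).
Then from the A sphere: z² = 17.85² − (x + 24.9)² − (y + 43.2)² with x = -25.192, y = -32.806, so z ≈ 14.509 ≈ 14.5 km.

(-25.2, -32.8, 14.5)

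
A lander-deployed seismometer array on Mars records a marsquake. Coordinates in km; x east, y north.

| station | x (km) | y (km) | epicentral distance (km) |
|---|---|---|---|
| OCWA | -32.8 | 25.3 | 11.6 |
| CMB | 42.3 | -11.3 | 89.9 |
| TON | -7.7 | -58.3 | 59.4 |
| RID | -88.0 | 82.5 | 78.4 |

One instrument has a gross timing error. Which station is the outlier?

TON

Solve using three stations at a time. Using OCWA, CMB, RID (subtract circle equations pairwise → linear system) gives (x, y) ≈ (-42.5, 18.6).
Distances from that point to each station vs reported:
  OCWA: calculated 11.8 vs reported 11.6 → residual 0.2 km
  CMB: calculated 89.9 vs reported 89.9 → residual 0.0 km
  TON: calculated 84.4 vs reported 59.4 → residual 25.0 km
  RID: calculated 78.4 vs reported 78.4 → residual 0.0 km
OCWA, CMB, RID are mutually consistent (residuals ≈ 0); TON is off by 25.0 km.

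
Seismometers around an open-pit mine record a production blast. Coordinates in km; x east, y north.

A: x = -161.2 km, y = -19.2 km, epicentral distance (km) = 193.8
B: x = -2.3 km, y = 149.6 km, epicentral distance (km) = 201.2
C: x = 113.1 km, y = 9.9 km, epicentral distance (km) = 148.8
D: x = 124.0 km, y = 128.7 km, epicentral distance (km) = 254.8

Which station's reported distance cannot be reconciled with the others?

Solve using three stations at a time. Using A, C, D (subtract circle equations pairwise → linear system) gives (x, y) ≈ (14.3, -101.2).
Distances from that point to each station vs reported:
  A: calculated 193.7 vs reported 193.8 → residual 0.1 km
  B: calculated 251.3 vs reported 201.2 → residual 50.1 km
  C: calculated 148.7 vs reported 148.8 → residual 0.1 km
  D: calculated 254.7 vs reported 254.8 → residual 0.1 km
A, C, D are mutually consistent (residuals ≈ 0); B is off by 50.1 km.

B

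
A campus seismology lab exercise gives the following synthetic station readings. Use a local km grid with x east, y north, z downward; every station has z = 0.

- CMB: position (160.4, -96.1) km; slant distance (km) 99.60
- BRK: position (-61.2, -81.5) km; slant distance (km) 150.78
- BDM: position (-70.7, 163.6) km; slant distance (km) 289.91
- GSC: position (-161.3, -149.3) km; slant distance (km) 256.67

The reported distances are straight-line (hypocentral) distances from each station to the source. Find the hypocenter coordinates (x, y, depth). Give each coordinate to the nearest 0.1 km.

Each station gives a sphere (x−x_i)² + (y−y_i)² + z² = d_i² (stations at z=0).
Subtracting the CMB sphere from BRK and BDM: z² cancels, leaving linear equations in x and y:
-443.2 x + 29.2 y = -37390.13
-462.2 x + 519.4 y = -77327.57
Solving: x ≈ 79.199, y ≈ -78.402 km (keep extra digits for the depth step; rounded: 79.2, -78.4).
Then from the CMB sphere: z² = 99.60² − (x − 160.4)² − (y + 96.1)² with x = 79.199, y = -78.402, so z ≈ 54.894 ≈ 54.9 km.
Check against GSC (with the unrounded solution): distance 256.67 ≈ 256.67 km. ✓

(79.2, -78.4, 54.9)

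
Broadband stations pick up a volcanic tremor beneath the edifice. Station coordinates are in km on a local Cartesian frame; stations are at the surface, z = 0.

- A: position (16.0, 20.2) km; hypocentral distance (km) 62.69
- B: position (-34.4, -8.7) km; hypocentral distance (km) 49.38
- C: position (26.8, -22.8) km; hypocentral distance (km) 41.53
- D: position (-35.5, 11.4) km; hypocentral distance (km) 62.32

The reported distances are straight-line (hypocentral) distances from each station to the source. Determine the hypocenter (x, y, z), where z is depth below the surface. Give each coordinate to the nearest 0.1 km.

Each station gives a sphere (x−x_i)² + (y−y_i)² + z² = d_i² (stations at z=0).
Subtracting the A sphere from B and C: z² cancels, leaving linear equations in x and y:
-100.8 x − 57.8 y = 2086.66
21.6 x − 86.0 y = 2779.34
Solving: x ≈ -1.896, y ≈ -32.794 km (keep extra digits for the depth step; rounded: -1.9, -32.8).
Then from the A sphere: z² = 62.69² − (x − 16.0)² − (y − 20.2)² with x = -1.896, y = -32.794, so z ≈ 28.309 ≈ 28.3 km.

(-1.9, -32.8, 28.3)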